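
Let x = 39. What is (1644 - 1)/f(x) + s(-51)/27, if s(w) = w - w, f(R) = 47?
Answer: 1643/47 ≈ 34.957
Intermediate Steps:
s(w) = 0
(1644 - 1)/f(x) + s(-51)/27 = (1644 - 1)/47 + 0/27 = 1643*(1/47) + 0*(1/27) = 1643/47 + 0 = 1643/47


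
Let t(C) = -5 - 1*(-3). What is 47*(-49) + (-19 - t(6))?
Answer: -2320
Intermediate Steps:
t(C) = -2 (t(C) = -5 + 3 = -2)
47*(-49) + (-19 - t(6)) = 47*(-49) + (-19 - 1*(-2)) = -2303 + (-19 + 2) = -2303 - 17 = -2320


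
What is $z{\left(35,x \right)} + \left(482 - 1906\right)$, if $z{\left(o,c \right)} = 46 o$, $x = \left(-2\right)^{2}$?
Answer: $186$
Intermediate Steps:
$x = 4$
$z{\left(35,x \right)} + \left(482 - 1906\right) = 46 \cdot 35 + \left(482 - 1906\right) = 1610 + \left(482 - 1906\right) = 1610 - 1424 = 186$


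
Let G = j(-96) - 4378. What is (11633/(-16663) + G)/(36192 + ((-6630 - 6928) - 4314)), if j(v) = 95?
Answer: -35689631/152633080 ≈ -0.23383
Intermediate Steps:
G = -4283 (G = 95 - 4378 = -4283)
(11633/(-16663) + G)/(36192 + ((-6630 - 6928) - 4314)) = (11633/(-16663) - 4283)/(36192 + ((-6630 - 6928) - 4314)) = (11633*(-1/16663) - 4283)/(36192 + (-13558 - 4314)) = (-11633/16663 - 4283)/(36192 - 17872) = -71379262/16663/18320 = -71379262/16663*1/18320 = -35689631/152633080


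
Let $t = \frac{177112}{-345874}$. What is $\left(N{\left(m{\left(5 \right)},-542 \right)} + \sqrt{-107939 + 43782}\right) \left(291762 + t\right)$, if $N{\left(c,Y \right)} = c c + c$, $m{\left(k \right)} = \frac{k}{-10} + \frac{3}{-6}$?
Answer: $\frac{50456356438 i \sqrt{64157}}{172937} \approx 7.3901 \cdot 10^{7} i$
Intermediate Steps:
$m{\left(k \right)} = - \frac{1}{2} - \frac{k}{10}$ ($m{\left(k \right)} = k \left(- \frac{1}{10}\right) + 3 \left(- \frac{1}{6}\right) = - \frac{k}{10} - \frac{1}{2} = - \frac{1}{2} - \frac{k}{10}$)
$N{\left(c,Y \right)} = c + c^{2}$ ($N{\left(c,Y \right)} = c^{2} + c = c + c^{2}$)
$t = - \frac{88556}{172937}$ ($t = 177112 \left(- \frac{1}{345874}\right) = - \frac{88556}{172937} \approx -0.51207$)
$\left(N{\left(m{\left(5 \right)},-542 \right)} + \sqrt{-107939 + 43782}\right) \left(291762 + t\right) = \left(\left(- \frac{1}{2} - \frac{1}{2}\right) \left(1 - 1\right) + \sqrt{-107939 + 43782}\right) \left(291762 - \frac{88556}{172937}\right) = \left(\left(- \frac{1}{2} - \frac{1}{2}\right) \left(1 - 1\right) + \sqrt{-64157}\right) \frac{50456356438}{172937} = \left(- (1 - 1) + i \sqrt{64157}\right) \frac{50456356438}{172937} = \left(\left(-1\right) 0 + i \sqrt{64157}\right) \frac{50456356438}{172937} = \left(0 + i \sqrt{64157}\right) \frac{50456356438}{172937} = i \sqrt{64157} \cdot \frac{50456356438}{172937} = \frac{50456356438 i \sqrt{64157}}{172937}$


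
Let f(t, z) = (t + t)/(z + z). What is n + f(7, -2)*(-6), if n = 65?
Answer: 86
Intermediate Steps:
f(t, z) = t/z (f(t, z) = (2*t)/((2*z)) = (2*t)*(1/(2*z)) = t/z)
n + f(7, -2)*(-6) = 65 + (7/(-2))*(-6) = 65 + (7*(-½))*(-6) = 65 - 7/2*(-6) = 65 + 21 = 86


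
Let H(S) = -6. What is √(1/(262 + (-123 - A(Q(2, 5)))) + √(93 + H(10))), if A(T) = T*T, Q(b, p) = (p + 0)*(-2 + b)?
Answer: √(139 + 19321*√87)/139 ≈ 3.0553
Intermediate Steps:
Q(b, p) = p*(-2 + b)
A(T) = T²
√(1/(262 + (-123 - A(Q(2, 5)))) + √(93 + H(10))) = √(1/(262 + (-123 - (5*(-2 + 2))²)) + √(93 - 6)) = √(1/(262 + (-123 - (5*0)²)) + √87) = √(1/(262 + (-123 - 1*0²)) + √87) = √(1/(262 + (-123 - 1*0)) + √87) = √(1/(262 + (-123 + 0)) + √87) = √(1/(262 - 123) + √87) = √(1/139 + √87)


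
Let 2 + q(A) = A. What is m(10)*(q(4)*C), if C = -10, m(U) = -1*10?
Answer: 200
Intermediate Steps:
m(U) = -10
q(A) = -2 + A
m(10)*(q(4)*C) = -10*(-2 + 4)*(-10) = -20*(-10) = -10*(-20) = 200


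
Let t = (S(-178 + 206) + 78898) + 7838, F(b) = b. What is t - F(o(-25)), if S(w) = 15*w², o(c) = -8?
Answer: 98504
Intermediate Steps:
t = 98496 (t = (15*(-178 + 206)² + 78898) + 7838 = (15*28² + 78898) + 7838 = (15*784 + 78898) + 7838 = (11760 + 78898) + 7838 = 90658 + 7838 = 98496)
t - F(o(-25)) = 98496 - 1*(-8) = 98496 + 8 = 98504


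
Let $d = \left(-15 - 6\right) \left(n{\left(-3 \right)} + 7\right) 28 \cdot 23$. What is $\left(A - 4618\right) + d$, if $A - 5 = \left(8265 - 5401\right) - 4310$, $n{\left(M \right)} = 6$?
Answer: $-181871$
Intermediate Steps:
$d = -175812$ ($d = \left(-15 - 6\right) \left(6 + 7\right) 28 \cdot 23 = \left(-21\right) 13 \cdot 28 \cdot 23 = \left(-273\right) 28 \cdot 23 = \left(-7644\right) 23 = -175812$)
$A = -1441$ ($A = 5 + \left(\left(8265 - 5401\right) - 4310\right) = 5 + \left(2864 - 4310\right) = 5 - 1446 = -1441$)
$\left(A - 4618\right) + d = \left(-1441 - 4618\right) - 175812 = -6059 - 175812 = -181871$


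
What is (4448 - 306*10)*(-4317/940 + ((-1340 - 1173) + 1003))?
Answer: -494029799/235 ≈ -2.1023e+6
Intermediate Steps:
(4448 - 306*10)*(-4317/940 + ((-1340 - 1173) + 1003)) = (4448 - 3060)*(-4317*1/940 + (-2513 + 1003)) = 1388*(-4317/940 - 1510) = 1388*(-1423717/940) = -494029799/235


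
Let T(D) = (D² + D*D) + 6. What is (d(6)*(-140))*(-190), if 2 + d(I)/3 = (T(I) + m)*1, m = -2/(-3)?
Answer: 6118000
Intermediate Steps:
T(D) = 6 + 2*D² (T(D) = (D² + D²) + 6 = 2*D² + 6 = 6 + 2*D²)
m = ⅔ (m = -2*(-⅓) = ⅔ ≈ 0.66667)
d(I) = 14 + 6*I² (d(I) = -6 + 3*(((6 + 2*I²) + ⅔)*1) = -6 + 3*((20/3 + 2*I²)*1) = -6 + 3*(20/3 + 2*I²) = -6 + (20 + 6*I²) = 14 + 6*I²)
(d(6)*(-140))*(-190) = ((14 + 6*6²)*(-140))*(-190) = ((14 + 6*36)*(-140))*(-190) = ((14 + 216)*(-140))*(-190) = (230*(-140))*(-190) = -32200*(-190) = 6118000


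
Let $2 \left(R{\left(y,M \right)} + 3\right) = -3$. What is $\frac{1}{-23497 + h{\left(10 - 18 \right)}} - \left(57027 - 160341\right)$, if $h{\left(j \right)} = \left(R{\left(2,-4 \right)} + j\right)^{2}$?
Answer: $\frac{9645704978}{93363} \approx 1.0331 \cdot 10^{5}$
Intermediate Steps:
$R{\left(y,M \right)} = - \frac{9}{2}$ ($R{\left(y,M \right)} = -3 + \frac{1}{2} \left(-3\right) = -3 - \frac{3}{2} = - \frac{9}{2}$)
$h{\left(j \right)} = \left(- \frac{9}{2} + j\right)^{2}$
$\frac{1}{-23497 + h{\left(10 - 18 \right)}} - \left(57027 - 160341\right) = \frac{1}{-23497 + \frac{\left(-9 + 2 \left(10 - 18\right)\right)^{2}}{4}} - \left(57027 - 160341\right) = \frac{1}{-23497 + \frac{\left(-9 + 2 \left(-8\right)\right)^{2}}{4}} - -103314 = \frac{1}{-23497 + \frac{\left(-9 - 16\right)^{2}}{4}} + 103314 = \frac{1}{-23497 + \frac{\left(-25\right)^{2}}{4}} + 103314 = \frac{1}{-23497 + \frac{1}{4} \cdot 625} + 103314 = \frac{1}{-23497 + \frac{625}{4}} + 103314 = \frac{1}{- \frac{93363}{4}} + 103314 = - \frac{4}{93363} + 103314 = \frac{9645704978}{93363}$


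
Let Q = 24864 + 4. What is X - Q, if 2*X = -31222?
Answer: -40479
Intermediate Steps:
X = -15611 (X = (½)*(-31222) = -15611)
Q = 24868
X - Q = -15611 - 1*24868 = -15611 - 24868 = -40479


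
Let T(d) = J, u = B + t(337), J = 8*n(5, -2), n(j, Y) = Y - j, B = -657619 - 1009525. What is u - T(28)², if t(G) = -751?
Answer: -1671031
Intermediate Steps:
B = -1667144
J = -56 (J = 8*(-2 - 1*5) = 8*(-2 - 5) = 8*(-7) = -56)
u = -1667895 (u = -1667144 - 751 = -1667895)
T(d) = -56
u - T(28)² = -1667895 - 1*(-56)² = -1667895 - 1*3136 = -1667895 - 3136 = -1671031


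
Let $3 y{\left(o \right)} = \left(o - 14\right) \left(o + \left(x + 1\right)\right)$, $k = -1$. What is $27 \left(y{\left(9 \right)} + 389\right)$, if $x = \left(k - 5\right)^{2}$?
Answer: $8433$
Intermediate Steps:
$x = 36$ ($x = \left(-1 - 5\right)^{2} = \left(-6\right)^{2} = 36$)
$y{\left(o \right)} = \frac{\left(-14 + o\right) \left(37 + o\right)}{3}$ ($y{\left(o \right)} = \frac{\left(o - 14\right) \left(o + \left(36 + 1\right)\right)}{3} = \frac{\left(-14 + o\right) \left(o + 37\right)}{3} = \frac{\left(-14 + o\right) \left(37 + o\right)}{3}$)
$27 \left(y{\left(9 \right)} + 389\right) = 27 \left(\left(- \frac{518}{3} + \frac{9^{2}}{3} + \frac{23}{3} \cdot 9\right) + 389\right) = 27 \left(\left(- \frac{518}{3} + \frac{1}{3} \cdot 81 + 69\right) + 389\right) = 27 \left(\left(- \frac{518}{3} + 27 + 69\right) + 389\right) = 27 \left(- \frac{230}{3} + 389\right) = 27 \cdot \frac{937}{3} = 8433$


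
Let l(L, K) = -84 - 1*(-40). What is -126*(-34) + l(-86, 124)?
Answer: 4240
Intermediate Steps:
l(L, K) = -44 (l(L, K) = -84 + 40 = -44)
-126*(-34) + l(-86, 124) = -126*(-34) - 44 = 4284 - 44 = 4240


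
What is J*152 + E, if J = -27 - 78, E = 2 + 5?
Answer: -15953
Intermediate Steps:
E = 7
J = -105
J*152 + E = -105*152 + 7 = -15960 + 7 = -15953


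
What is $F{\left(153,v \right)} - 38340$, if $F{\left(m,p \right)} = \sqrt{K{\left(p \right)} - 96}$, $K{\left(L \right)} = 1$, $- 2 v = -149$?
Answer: $-38340 + i \sqrt{95} \approx -38340.0 + 9.7468 i$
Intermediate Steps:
$v = \frac{149}{2}$ ($v = \left(- \frac{1}{2}\right) \left(-149\right) = \frac{149}{2} \approx 74.5$)
$F{\left(m,p \right)} = i \sqrt{95}$ ($F{\left(m,p \right)} = \sqrt{1 - 96} = \sqrt{-95} = i \sqrt{95}$)
$F{\left(153,v \right)} - 38340 = i \sqrt{95} - 38340 = -38340 + i \sqrt{95}$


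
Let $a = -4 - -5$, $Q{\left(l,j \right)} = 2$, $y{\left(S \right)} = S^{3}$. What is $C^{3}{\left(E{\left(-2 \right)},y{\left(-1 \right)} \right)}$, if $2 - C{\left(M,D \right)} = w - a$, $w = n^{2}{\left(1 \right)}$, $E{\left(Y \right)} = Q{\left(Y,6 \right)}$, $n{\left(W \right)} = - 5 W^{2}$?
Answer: $-10648$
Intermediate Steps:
$E{\left(Y \right)} = 2$
$a = 1$ ($a = -4 + 5 = 1$)
$w = 25$ ($w = \left(- 5 \cdot 1^{2}\right)^{2} = \left(\left(-5\right) 1\right)^{2} = \left(-5\right)^{2} = 25$)
$C{\left(M,D \right)} = -22$ ($C{\left(M,D \right)} = 2 - \left(25 - 1\right) = 2 - 24 = -22$)
$C^{3}{\left(E{\left(-2 \right)},y{\left(-1 \right)} \right)} = \left(-22\right)^{3} = -10648$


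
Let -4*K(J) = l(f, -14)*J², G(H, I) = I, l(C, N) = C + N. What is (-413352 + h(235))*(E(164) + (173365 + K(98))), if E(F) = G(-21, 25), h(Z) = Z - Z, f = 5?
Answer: -80603226648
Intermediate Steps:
h(Z) = 0
K(J) = 9*J²/4 (K(J) = -(5 - 14)*J²/4 = -(-9)*J²/4 = 9*J²/4)
E(F) = 25
(-413352 + h(235))*(E(164) + (173365 + K(98))) = (-413352 + 0)*(25 + (173365 + (9/4)*98²)) = -413352*(25 + (173365 + (9/4)*9604)) = -413352*(25 + (173365 + 21609)) = -413352*(25 + 194974) = -413352*194999 = -80603226648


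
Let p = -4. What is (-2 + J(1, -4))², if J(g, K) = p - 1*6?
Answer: 144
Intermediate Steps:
J(g, K) = -10 (J(g, K) = -4 - 1*6 = -4 - 6 = -10)
(-2 + J(1, -4))² = (-2 - 10)² = (-12)² = 144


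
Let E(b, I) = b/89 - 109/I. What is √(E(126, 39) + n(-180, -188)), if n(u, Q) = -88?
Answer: I*√1076825685/3471 ≈ 9.4541*I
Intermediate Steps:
E(b, I) = -109/I + b/89 (E(b, I) = b*(1/89) - 109/I = b/89 - 109/I = -109/I + b/89)
√(E(126, 39) + n(-180, -188)) = √((-109/39 + (1/89)*126) - 88) = √((-109*1/39 + 126/89) - 88) = √((-109/39 + 126/89) - 88) = √(-4787/3471 - 88) = √(-310235/3471) = I*√1076825685/3471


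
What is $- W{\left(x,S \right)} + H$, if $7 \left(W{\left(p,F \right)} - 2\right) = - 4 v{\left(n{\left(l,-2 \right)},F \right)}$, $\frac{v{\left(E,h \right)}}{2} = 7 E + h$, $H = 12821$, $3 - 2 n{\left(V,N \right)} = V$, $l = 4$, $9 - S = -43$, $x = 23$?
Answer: $\frac{90121}{7} \approx 12874.0$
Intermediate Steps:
$S = 52$ ($S = 9 - -43 = 9 + 43 = 52$)
$n{\left(V,N \right)} = \frac{3}{2} - \frac{V}{2}$
$v{\left(E,h \right)} = 2 h + 14 E$ ($v{\left(E,h \right)} = 2 \left(7 E + h\right) = 2 \left(h + 7 E\right) = 2 h + 14 E$)
$W{\left(p,F \right)} = 6 - \frac{8 F}{7}$ ($W{\left(p,F \right)} = 2 + \frac{\left(-4\right) \left(2 F + 14 \left(\frac{3}{2} - 2\right)\right)}{7} = 2 + \frac{\left(-4\right) \left(2 F + 14 \left(- \frac{1}{2}\right)\right)}{7} = 2 + \frac{\left(-4\right) \left(2 F - 7\right)}{7} = 2 + \frac{\left(-4\right) \left(-7 + 2 F\right)}{7} = 2 + \frac{28 - 8 F}{7} = 2 - \left(-4 + \frac{8 F}{7}\right) = 6 - \frac{8 F}{7}$)
$- W{\left(x,S \right)} + H = - (6 - \frac{416}{7}) + 12821 = \left(-1\right) \left(- \frac{374}{7}\right) + 12821 = \frac{374}{7} + 12821 = \frac{90121}{7}$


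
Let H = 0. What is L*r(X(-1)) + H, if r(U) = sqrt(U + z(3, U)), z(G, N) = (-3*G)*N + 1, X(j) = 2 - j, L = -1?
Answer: -I*sqrt(23) ≈ -4.7958*I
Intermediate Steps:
z(G, N) = 1 - 3*G*N (z(G, N) = -3*G*N + 1 = 1 - 3*G*N)
r(U) = sqrt(1 - 8*U) (r(U) = sqrt(U + (1 - 3*3*U)) = sqrt(U + (1 - 9*U)) = sqrt(1 - 8*U))
L*r(X(-1)) + H = -sqrt(1 - 8*(2 - 1*(-1))) + 0 = -sqrt(1 - 8*(2 + 1)) + 0 = -sqrt(1 - 8*3) + 0 = -sqrt(1 - 24) + 0 = -sqrt(-23) + 0 = -I*sqrt(23) + 0 = -I*sqrt(23)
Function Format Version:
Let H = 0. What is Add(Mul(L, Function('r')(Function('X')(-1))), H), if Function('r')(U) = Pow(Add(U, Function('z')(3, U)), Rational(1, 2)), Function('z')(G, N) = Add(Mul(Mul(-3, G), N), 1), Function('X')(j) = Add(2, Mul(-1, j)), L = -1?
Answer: Mul(-1, I, Pow(23, Rational(1, 2))) ≈ Mul(-4.7958, I)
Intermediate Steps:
Function('z')(G, N) = Add(1, Mul(-3, G, N)) (Function('z')(G, N) = Add(Mul(-3, G, N), 1) = Add(1, Mul(-3, G, N)))
Function('r')(U) = Pow(Add(1, Mul(-8, U)), Rational(1, 2)) (Function('r')(U) = Pow(Add(U, Add(1, Mul(-3, 3, U))), Rational(1, 2)) = Pow(Add(U, Add(1, Mul(-9, U))), Rational(1, 2)) = Pow(Add(1, Mul(-8, U)), Rational(1, 2)))
Add(Mul(L, Function('r')(Function('X')(-1))), H) = Add(Mul(-1, Pow(Add(1, Mul(-8, Add(2, Mul(-1, -1)))), Rational(1, 2))), 0) = Add(Mul(-1, Pow(Add(1, Mul(-8, Add(2, 1))), Rational(1, 2))), 0) = Add(Mul(-1, Pow(Add(1, Mul(-8, 3)), Rational(1, 2))), 0) = Add(Mul(-1, Pow(Add(1, -24), Rational(1, 2))), 0) = Add(Mul(-1, Pow(-23, Rational(1, 2))), 0) = Add(Mul(-1, Mul(I, Pow(23, Rational(1, 2)))), 0) = Add(Mul(-1, I, Pow(23, Rational(1, 2))), 0) = Mul(-1, I, Pow(23, Rational(1, 2)))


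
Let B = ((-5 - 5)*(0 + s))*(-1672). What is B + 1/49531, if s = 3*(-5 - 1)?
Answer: -14906849759/49531 ≈ -3.0096e+5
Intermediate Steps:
s = -18 (s = 3*(-6) = -18)
B = -300960 (B = ((-5 - 5)*(0 - 18))*(-1672) = -10*(-18)*(-1672) = 180*(-1672) = -300960)
B + 1/49531 = -300960 + 1/49531 = -14906849759/49531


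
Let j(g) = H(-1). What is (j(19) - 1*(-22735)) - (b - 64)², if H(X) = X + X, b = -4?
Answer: 18109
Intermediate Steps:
H(X) = 2*X
j(g) = -2 (j(g) = 2*(-1) = -2)
(j(19) - 1*(-22735)) - (b - 64)² = (-2 - 1*(-22735)) - (-4 - 64)² = (-2 + 22735) - 1*(-68)² = 22733 - 1*4624 = 22733 - 4624 = 18109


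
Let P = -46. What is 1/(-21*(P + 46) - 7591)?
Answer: -1/7591 ≈ -0.00013173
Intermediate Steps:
1/(-21*(P + 46) - 7591) = 1/(-21*(-46 + 46) - 7591) = 1/(-21*0 - 7591) = 1/(0 - 7591) = 1/(-7591) = -1/7591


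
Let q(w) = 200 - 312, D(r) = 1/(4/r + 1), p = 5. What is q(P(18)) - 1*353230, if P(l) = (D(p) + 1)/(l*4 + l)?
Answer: -353342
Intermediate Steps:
D(r) = 1/(1 + 4/r)
P(l) = 14/(45*l) (P(l) = (5/(4 + 5) + 1)/(l*4 + l) = (5/9 + 1)/(4*l + l) = (5*(⅑) + 1)/((5*l)) = (5/9 + 1)*(1/(5*l)) = 14*(1/(5*l))/9 = 14/(45*l))
q(w) = -112
q(P(18)) - 1*353230 = -112 - 1*353230 = -112 - 353230 = -353342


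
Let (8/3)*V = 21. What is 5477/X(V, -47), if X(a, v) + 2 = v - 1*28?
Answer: -5477/77 ≈ -71.130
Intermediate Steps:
V = 63/8 (V = (3/8)*21 = 63/8 ≈ 7.8750)
X(a, v) = -30 + v (X(a, v) = -2 + (v - 1*28) = -2 + (v - 28) = -2 + (-28 + v) = -30 + v)
5477/X(V, -47) = 5477/(-30 - 47) = 5477/(-77) = 5477*(-1/77) = -5477/77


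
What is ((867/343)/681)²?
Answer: 83521/6062335321 ≈ 1.3777e-5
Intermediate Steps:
((867/343)/681)² = ((867*(1/343))*(1/681))² = ((867/343)*(1/681))² = (289/77861)² = 83521/6062335321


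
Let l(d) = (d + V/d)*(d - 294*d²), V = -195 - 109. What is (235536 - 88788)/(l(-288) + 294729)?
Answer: 146748/6997671449 ≈ 2.0971e-5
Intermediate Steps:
V = -304
l(d) = (d - 304/d)*(d - 294*d²)
(235536 - 88788)/(l(-288) + 294729) = (235536 - 88788)/((-304 + (-288)² - 294*(-288)³ + 89376*(-288)) + 294729) = 146748/((-304 + 82944 - 294*(-23887872) - 25740288) + 294729) = 146748/((-304 + 82944 + 7023034368 - 25740288) + 294729) = 146748/(6997376720 + 294729) = 146748/6997671449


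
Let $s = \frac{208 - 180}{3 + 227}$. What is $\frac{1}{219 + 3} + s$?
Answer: $\frac{3223}{25530} \approx 0.12624$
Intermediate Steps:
$s = \frac{14}{115}$ ($s = \frac{28}{230} = 28 \cdot \frac{1}{230} = \frac{14}{115} \approx 0.12174$)
$\frac{1}{219 + 3} + s = \frac{1}{219 + 3} + \frac{14}{115} = \frac{1}{222} + \frac{14}{115} = \frac{3223}{25530}$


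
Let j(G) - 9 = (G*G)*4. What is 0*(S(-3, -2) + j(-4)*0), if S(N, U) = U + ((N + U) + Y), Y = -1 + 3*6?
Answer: 0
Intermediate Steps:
j(G) = 9 + 4*G² (j(G) = 9 + (G*G)*4 = 9 + G²*4 = 9 + 4*G²)
Y = 17 (Y = -1 + 18 = 17)
S(N, U) = 17 + N + 2*U (S(N, U) = U + ((N + U) + 17) = U + (17 + N + U) = 17 + N + 2*U)
0*(S(-3, -2) + j(-4)*0) = 0*((17 - 3 + 2*(-2)) + (9 + 4*(-4)²)*0) = 0*((17 - 3 - 4) + (9 + 4*16)*0) = 0*(10 + (9 + 64)*0) = 0*(10 + 73*0) = 0*(10 + 0) = 0*10 = 0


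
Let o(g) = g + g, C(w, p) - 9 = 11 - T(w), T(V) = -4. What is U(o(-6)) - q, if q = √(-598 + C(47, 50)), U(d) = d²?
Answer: 144 - I*√574 ≈ 144.0 - 23.958*I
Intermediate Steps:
C(w, p) = 24 (C(w, p) = 9 + (11 - 1*(-4)) = 9 + (11 + 4) = 9 + 15 = 24)
o(g) = 2*g
q = I*√574 (q = √(-598 + 24) = √(-574) = I*√574 ≈ 23.958*I)
U(o(-6)) - q = (2*(-6))² - I*√574 = (-12)² - I*√574 = 144 - I*√574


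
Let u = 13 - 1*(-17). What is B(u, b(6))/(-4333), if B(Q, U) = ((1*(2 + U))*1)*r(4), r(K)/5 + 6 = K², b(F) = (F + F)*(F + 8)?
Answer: -8500/4333 ≈ -1.9617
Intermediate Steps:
b(F) = 2*F*(8 + F) (b(F) = (2*F)*(8 + F) = 2*F*(8 + F))
u = 30 (u = 13 + 17 = 30)
r(K) = -30 + 5*K²
B(Q, U) = 100 + 50*U (B(Q, U) = ((1*(2 + U))*1)*(-30 + 5*4²) = ((2 + U)*1)*(-30 + 5*16) = (2 + U)*(-30 + 80) = (2 + U)*50 = 100 + 50*U)
B(u, b(6))/(-4333) = (100 + 50*(2*6*(8 + 6)))/(-4333) = (100 + 50*(2*6*14))*(-1/4333) = (100 + 50*168)*(-1/4333) = (100 + 8400)*(-1/4333) = 8500*(-1/4333) = -8500/4333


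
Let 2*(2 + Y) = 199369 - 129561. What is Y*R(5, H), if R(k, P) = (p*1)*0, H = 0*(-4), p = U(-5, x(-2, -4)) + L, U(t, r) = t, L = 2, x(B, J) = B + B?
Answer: 0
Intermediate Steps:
x(B, J) = 2*B
p = -3 (p = -5 + 2 = -3)
H = 0
R(k, P) = 0 (R(k, P) = -3*1*0 = -3*0 = 0)
Y = 34902 (Y = -2 + (199369 - 129561)/2 = -2 + (½)*69808 = -2 + 34904 = 34902)
Y*R(5, H) = 34902*0 = 0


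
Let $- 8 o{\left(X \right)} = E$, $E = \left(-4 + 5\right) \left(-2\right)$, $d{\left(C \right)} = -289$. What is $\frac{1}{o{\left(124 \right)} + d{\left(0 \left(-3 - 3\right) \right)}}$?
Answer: $- \frac{4}{1155} \approx -0.0034632$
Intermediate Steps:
$E = -2$ ($E = 1 \left(-2\right) = -2$)
$o{\left(X \right)} = \frac{1}{4}$ ($o{\left(X \right)} = \left(- \frac{1}{8}\right) \left(-2\right) = \frac{1}{4}$)
$\frac{1}{o{\left(124 \right)} + d{\left(0 \left(-3 - 3\right) \right)}} = \frac{1}{\frac{1}{4} - 289} = \frac{1}{- \frac{1155}{4}} = - \frac{4}{1155}$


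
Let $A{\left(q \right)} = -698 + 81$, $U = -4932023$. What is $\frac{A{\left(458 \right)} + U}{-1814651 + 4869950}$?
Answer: $- \frac{4932640}{3055299} \approx -1.6145$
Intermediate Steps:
$A{\left(q \right)} = -617$
$\frac{A{\left(458 \right)} + U}{-1814651 + 4869950} = \frac{-617 - 4932023}{-1814651 + 4869950} = - \frac{4932640}{3055299}$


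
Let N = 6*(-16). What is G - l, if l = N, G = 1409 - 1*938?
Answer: 567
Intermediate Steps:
G = 471 (G = 1409 - 938 = 471)
N = -96
l = -96
G - l = 471 - 1*(-96) = 471 + 96 = 567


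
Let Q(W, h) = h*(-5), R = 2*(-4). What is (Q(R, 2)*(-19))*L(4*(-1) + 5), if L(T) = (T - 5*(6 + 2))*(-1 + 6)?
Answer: -37050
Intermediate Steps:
R = -8
Q(W, h) = -5*h
L(T) = -200 + 5*T (L(T) = (T - 5*8)*5 = (T - 40)*5 = (-40 + T)*5 = -200 + 5*T)
(Q(R, 2)*(-19))*L(4*(-1) + 5) = (-5*2*(-19))*(-200 + 5*(4*(-1) + 5)) = (-10*(-19))*(-200 + 5*(-4 + 5)) = 190*(-200 + 5*1) = 190*(-200 + 5) = 190*(-195) = -37050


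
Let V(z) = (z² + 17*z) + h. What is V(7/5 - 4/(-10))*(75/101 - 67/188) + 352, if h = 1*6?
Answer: 43599517/118675 ≈ 367.39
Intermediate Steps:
h = 6
V(z) = 6 + z² + 17*z (V(z) = (z² + 17*z) + 6 = 6 + z² + 17*z)
V(7/5 - 4/(-10))*(75/101 - 67/188) + 352 = (6 + (7/5 - 4/(-10))² + 17*(7/5 - 4/(-10)))*(75/101 - 67/188) + 352 = (6 + (7*(⅕) - 4*(-⅒))² + 17*(7*(⅕) - 4*(-⅒)))*(75*(1/101) - 67*1/188) + 352 = (6 + (7/5 + ⅖)² + 17*(7/5 + ⅖))*(75/101 - 67/188) + 352 = (6 + (9/5)² + 17*(9/5))*(7333/18988) + 352 = (6 + 81/25 + 153/5)*(7333/18988) + 352 = (996/25)*(7333/18988) + 352 = 1825917/118675 + 352 = 43599517/118675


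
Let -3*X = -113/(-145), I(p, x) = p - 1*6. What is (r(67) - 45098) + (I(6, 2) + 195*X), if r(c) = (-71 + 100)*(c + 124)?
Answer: -1148680/29 ≈ -39610.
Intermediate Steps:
I(p, x) = -6 + p (I(p, x) = p - 6 = -6 + p)
X = -113/435 (X = -(-113)/(3*(-145)) = -(-113)*(-1)/(3*145) = -1/3*113/145 = -113/435 ≈ -0.25977)
r(c) = 3596 + 29*c (r(c) = 29*(124 + c) = 3596 + 29*c)
(r(67) - 45098) + (I(6, 2) + 195*X) = ((3596 + 29*67) - 45098) + ((-6 + 6) + 195*(-113/435)) = ((3596 + 1943) - 45098) + (0 - 1469/29) = (5539 - 45098) - 1469/29 = -39559 - 1469/29 = -1148680/29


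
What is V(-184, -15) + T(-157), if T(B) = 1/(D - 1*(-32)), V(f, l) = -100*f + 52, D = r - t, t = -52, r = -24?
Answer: 1107121/60 ≈ 18452.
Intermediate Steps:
D = 28 (D = -24 - 1*(-52) = -24 + 52 = 28)
V(f, l) = 52 - 100*f
T(B) = 1/60 (T(B) = 1/(28 - 1*(-32)) = 1/(28 + 32) = 1/60)
V(-184, -15) + T(-157) = (52 - 100*(-184)) + 1/60 = (52 + 18400) + 1/60 = 18452 + 1/60 = 1107121/60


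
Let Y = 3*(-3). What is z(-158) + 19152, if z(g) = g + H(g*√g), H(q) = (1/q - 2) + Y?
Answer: 18983 + I*√158/24964 ≈ 18983.0 + 0.00050352*I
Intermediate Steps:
Y = -9
H(q) = -11 + 1/q (H(q) = (1/q - 2) - 9 = (-2 + 1/q) - 9 = -11 + 1/q)
z(g) = -11 + g + g^(-3/2) (z(g) = g + (-11 + 1/(g*√g)) = g + (-11 + 1/(g^(3/2))) = g + (-11 + g^(-3/2)) = -11 + g + g^(-3/2))
z(-158) + 19152 = (-11 - 158 + (-158)^(-3/2)) + 19152 = (-11 - 158 + I*√158/24964) + 19152 = (-169 + I*√158/24964) + 19152 = 18983 + I*√158/24964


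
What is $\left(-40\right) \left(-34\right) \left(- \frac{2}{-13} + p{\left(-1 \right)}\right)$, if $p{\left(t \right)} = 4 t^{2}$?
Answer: $\frac{73440}{13} \approx 5649.2$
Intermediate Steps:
$\left(-40\right) \left(-34\right) \left(- \frac{2}{-13} + p{\left(-1 \right)}\right) = \left(-40\right) \left(-34\right) \left(- \frac{2}{-13} + 4 \left(-1\right)^{2}\right) = 1360 \left(\left(-2\right) \left(- \frac{1}{13}\right) + 4 \cdot 1\right) = 1360 \left(\frac{2}{13} + 4\right) = 1360 \cdot \frac{54}{13} = \frac{73440}{13}$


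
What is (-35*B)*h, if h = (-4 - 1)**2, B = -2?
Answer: 1750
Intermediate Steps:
h = 25 (h = (-5)**2 = 25)
(-35*B)*h = -35*(-2)*25 = 70*25 = 1750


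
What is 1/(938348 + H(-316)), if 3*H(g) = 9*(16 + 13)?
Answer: 1/938435 ≈ 1.0656e-6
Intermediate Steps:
H(g) = 87 (H(g) = (9*(16 + 13))/3 = (9*29)/3 = (1/3)*261 = 87)
1/(938348 + H(-316)) = 1/(938348 + 87) = 1/938435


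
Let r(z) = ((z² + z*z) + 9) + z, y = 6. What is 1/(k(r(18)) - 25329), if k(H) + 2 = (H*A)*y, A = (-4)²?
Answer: 1/39469 ≈ 2.5336e-5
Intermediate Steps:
A = 16
r(z) = 9 + z + 2*z² (r(z) = ((z² + z²) + 9) + z = (2*z² + 9) + z = (9 + 2*z²) + z = 9 + z + 2*z²)
k(H) = -2 + 96*H (k(H) = -2 + (H*16)*6 = -2 + (16*H)*6 = -2 + 96*H)
1/(k(r(18)) - 25329) = 1/((-2 + 96*(9 + 18 + 2*18²)) - 25329) = 1/((-2 + 96*(9 + 18 + 2*324)) - 25329) = 1/((-2 + 96*(9 + 18 + 648)) - 25329) = 1/((-2 + 96*675) - 25329) = 1/((-2 + 64800) - 25329) = 1/(64798 - 25329) = 1/39469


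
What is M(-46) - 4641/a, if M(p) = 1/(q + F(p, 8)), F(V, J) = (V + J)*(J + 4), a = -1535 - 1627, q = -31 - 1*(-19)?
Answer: 21263/14508 ≈ 1.4656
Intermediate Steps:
q = -12 (q = -31 + 19 = -12)
a = -3162
F(V, J) = (4 + J)*(J + V) (F(V, J) = (J + V)*(4 + J) = (4 + J)*(J + V))
M(p) = 1/(84 + 12*p) (M(p) = 1/(-12 + (8**2 + 4*8 + 4*p + 8*p)) = 1/(-12 + (64 + 32 + 4*p + 8*p)) = 1/(-12 + (96 + 12*p)) = 1/(84 + 12*p))
M(-46) - 4641/a = 1/(12*(7 - 46)) - 4641/(-3162) = (1/12)/(-39) - 4641*(-1/3162) = (1/12)*(-1/39) + 91/62 = -1/468 + 91/62 = 21263/14508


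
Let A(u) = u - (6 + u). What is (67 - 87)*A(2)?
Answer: 120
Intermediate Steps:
A(u) = -6 (A(u) = u + (-6 - u) = -6)
(67 - 87)*A(2) = (67 - 87)*(-6) = -20*(-6) = 120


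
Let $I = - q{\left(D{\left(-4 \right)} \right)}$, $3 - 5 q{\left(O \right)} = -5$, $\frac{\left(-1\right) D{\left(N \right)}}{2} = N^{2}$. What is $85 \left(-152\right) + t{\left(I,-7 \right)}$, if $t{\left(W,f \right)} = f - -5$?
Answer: $-12922$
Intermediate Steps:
$D{\left(N \right)} = - 2 N^{2}$
$q{\left(O \right)} = \frac{8}{5}$ ($q{\left(O \right)} = \frac{3}{5} - -1 = \frac{3}{5} + 1 = \frac{8}{5}$)
$I = - \frac{8}{5}$ ($I = \left(-1\right) \frac{8}{5} = - \frac{8}{5} \approx -1.6$)
$t{\left(W,f \right)} = 5 + f$ ($t{\left(W,f \right)} = f + 5 = 5 + f$)
$85 \left(-152\right) + t{\left(I,-7 \right)} = 85 \left(-152\right) + \left(5 - 7\right) = -12920 - 2 = -12922$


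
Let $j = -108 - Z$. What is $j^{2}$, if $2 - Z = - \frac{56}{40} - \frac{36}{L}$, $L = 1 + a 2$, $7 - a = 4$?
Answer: $\frac{16638241}{1225} \approx 13582.0$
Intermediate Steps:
$a = 3$ ($a = 7 - 4 = 3$)
$L = 7$ ($L = 1 + 3 \cdot 2 = 1 + 6 = 7$)
$Z = \frac{299}{35}$ ($Z = 2 - \left(- \frac{56}{40} - \frac{36}{7}\right) = 2 - \left(\left(-56\right) \frac{1}{40} - \frac{36}{7}\right) = 2 - \left(- \frac{7}{5} - \frac{36}{7}\right) = 2 - - \frac{229}{35} = 2 + \frac{229}{35} = \frac{299}{35} \approx 8.5429$)
$j = - \frac{4079}{35}$ ($j = -108 - \frac{299}{35} = - \frac{4079}{35} \approx -116.54$)
$j^{2} = \left(- \frac{4079}{35}\right)^{2} = \frac{16638241}{1225}$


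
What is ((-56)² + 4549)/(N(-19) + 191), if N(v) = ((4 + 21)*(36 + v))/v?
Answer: 146015/3204 ≈ 45.573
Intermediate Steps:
N(v) = (900 + 25*v)/v (N(v) = (25*(36 + v))/v = (900 + 25*v)/v)
((-56)² + 4549)/(N(-19) + 191) = ((-56)² + 4549)/((25 + 900/(-19)) + 191) = (3136 + 4549)/((25 + 900*(-1/19)) + 191) = 7685/((25 - 900/19) + 191) = 7685/(-425/19 + 191) = 7685/(3204/19) = 7685*(19/3204) = 146015/3204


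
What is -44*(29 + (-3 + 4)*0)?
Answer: -1276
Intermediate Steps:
-44*(29 + (-3 + 4)*0) = -44*(29 + 1*0) = -44*(29 + 0) = -44*29 = -1276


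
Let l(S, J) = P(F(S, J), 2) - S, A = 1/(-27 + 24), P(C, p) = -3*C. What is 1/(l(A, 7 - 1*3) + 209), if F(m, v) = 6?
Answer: 3/574 ≈ 0.0052265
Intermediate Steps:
A = -1/3 (A = 1/(-3) = -1/3 ≈ -0.33333)
l(S, J) = -18 - S (l(S, J) = -3*6 - S = -18 - S)
1/(l(A, 7 - 1*3) + 209) = 1/((-18 - 1*(-1/3)) + 209) = 1/((-18 + 1/3) + 209) = 1/(-53/3 + 209) = 1/(574/3) = 3/574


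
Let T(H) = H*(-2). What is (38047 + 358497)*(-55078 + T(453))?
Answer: -22200119296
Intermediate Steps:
T(H) = -2*H
(38047 + 358497)*(-55078 + T(453)) = (38047 + 358497)*(-55078 - 2*453) = 396544*(-55078 - 906) = 396544*(-55984) = -22200119296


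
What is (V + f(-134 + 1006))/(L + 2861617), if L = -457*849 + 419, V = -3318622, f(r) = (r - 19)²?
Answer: -863671/824681 ≈ -1.0473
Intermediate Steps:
f(r) = (-19 + r)²
L = -387574 (L = -387993 + 419 = -387574)
(V + f(-134 + 1006))/(L + 2861617) = (-3318622 + (-19 + (-134 + 1006))²)/(-387574 + 2861617) = (-3318622 + (-19 + 872)²)/2474043 = (-3318622 + 853²)*(1/2474043) = (-3318622 + 727609)*(1/2474043) = -2591013*1/2474043 = -863671/824681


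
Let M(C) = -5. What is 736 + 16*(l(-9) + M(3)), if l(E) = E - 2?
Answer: 480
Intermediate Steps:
l(E) = -2 + E
736 + 16*(l(-9) + M(3)) = 736 + 16*((-2 - 9) - 5) = 736 + 16*(-11 - 5) = 736 + 16*(-16) = 736 - 256 = 480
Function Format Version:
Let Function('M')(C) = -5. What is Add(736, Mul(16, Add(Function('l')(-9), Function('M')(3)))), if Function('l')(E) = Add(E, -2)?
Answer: 480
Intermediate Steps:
Function('l')(E) = Add(-2, E)
Add(736, Mul(16, Add(Function('l')(-9), Function('M')(3)))) = Add(736, Mul(16, Add(Add(-2, -9), -5))) = Add(736, Mul(16, Add(-11, -5))) = Add(736, Mul(16, -16)) = Add(736, -256) = 480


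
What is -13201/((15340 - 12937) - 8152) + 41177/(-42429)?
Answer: 323378656/243924321 ≈ 1.3257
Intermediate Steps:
-13201/((15340 - 12937) - 8152) + 41177/(-42429) = -13201/(2403 - 8152) + 41177*(-1/42429) = -13201/(-5749) - 41177/42429 = -13201*(-1/5749) - 41177/42429 = 13201/5749 - 41177/42429 = 323378656/243924321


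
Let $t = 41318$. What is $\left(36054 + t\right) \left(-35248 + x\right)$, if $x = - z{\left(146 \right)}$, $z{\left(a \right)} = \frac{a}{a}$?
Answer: $-2727285628$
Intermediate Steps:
$z{\left(a \right)} = 1$
$x = -1$ ($x = \left(-1\right) 1 = -1$)
$\left(36054 + t\right) \left(-35248 + x\right) = \left(36054 + 41318\right) \left(-35248 - 1\right) = 77372 \left(-35249\right) = -2727285628$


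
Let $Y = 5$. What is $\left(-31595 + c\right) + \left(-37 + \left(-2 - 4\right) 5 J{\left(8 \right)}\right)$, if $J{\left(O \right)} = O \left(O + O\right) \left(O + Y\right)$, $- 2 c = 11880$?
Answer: $-87492$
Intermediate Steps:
$c = -5940$ ($c = \left(- \frac{1}{2}\right) 11880 = -5940$)
$J{\left(O \right)} = 2 O^{2} \left(5 + O\right)$ ($J{\left(O \right)} = O \left(O + O\right) \left(O + 5\right) = O 2 O \left(5 + O\right) = 2 O^{2} \left(5 + O\right)$)
$\left(-31595 + c\right) + \left(-37 + \left(-2 - 4\right) 5 J{\left(8 \right)}\right) = \left(-31595 - 5940\right) + \left(-37 + \left(-2 - 4\right) 5 \cdot 2 \cdot 8^{2} \left(5 + 8\right)\right) = -37535 + \left(-37 + \left(-6\right) 5 \cdot 2 \cdot 64 \cdot 13\right) = -37535 - 49957 = -87492$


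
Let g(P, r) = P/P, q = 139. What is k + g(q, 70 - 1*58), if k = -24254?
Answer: -24253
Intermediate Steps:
g(P, r) = 1
k + g(q, 70 - 1*58) = -24254 + 1 = -24253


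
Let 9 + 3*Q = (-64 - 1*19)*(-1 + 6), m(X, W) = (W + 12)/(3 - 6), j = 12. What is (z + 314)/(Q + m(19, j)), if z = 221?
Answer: -1605/448 ≈ -3.5826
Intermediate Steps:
m(X, W) = -4 - W/3 (m(X, W) = (12 + W)/(-3) = (12 + W)*(-⅓) = -4 - W/3)
Q = -424/3 (Q = -3 + ((-64 - 1*19)*(-1 + 6))/3 = -3 + ((-64 - 19)*5)/3 = -3 + (-83*5)/3 = -3 + (⅓)*(-415) = -3 - 415/3 = -424/3 ≈ -141.33)
(z + 314)/(Q + m(19, j)) = (221 + 314)/(-424/3 + (-4 - ⅓*12)) = 535/(-424/3 + (-4 - 4)) = 535/(-424/3 - 8) = 535/(-448/3) = 535*(-3/448) = -1605/448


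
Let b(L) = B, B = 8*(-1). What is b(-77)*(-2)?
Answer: 16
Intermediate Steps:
B = -8
b(L) = -8
b(-77)*(-2) = -8*(-2) = 16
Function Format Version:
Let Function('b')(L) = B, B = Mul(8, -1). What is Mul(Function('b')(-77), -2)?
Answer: 16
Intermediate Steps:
B = -8
Function('b')(L) = -8
Mul(Function('b')(-77), -2) = Mul(-8, -2) = 16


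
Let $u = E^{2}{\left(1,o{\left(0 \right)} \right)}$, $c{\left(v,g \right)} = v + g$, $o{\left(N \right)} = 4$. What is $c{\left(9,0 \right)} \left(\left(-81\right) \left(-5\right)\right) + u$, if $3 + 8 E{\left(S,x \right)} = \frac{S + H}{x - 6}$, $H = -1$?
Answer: $\frac{233289}{64} \approx 3645.1$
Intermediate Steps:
$E{\left(S,x \right)} = - \frac{3}{8} + \frac{-1 + S}{8 \left(-6 + x\right)}$ ($E{\left(S,x \right)} = - \frac{3}{8} + \frac{\left(S - 1\right) \frac{1}{x - 6}}{8} = - \frac{3}{8} + \frac{\left(-1 + S\right) \frac{1}{-6 + x}}{8} = - \frac{3}{8} + \frac{\frac{1}{-6 + x} \left(-1 + S\right)}{8} = - \frac{3}{8} + \frac{-1 + S}{8 \left(-6 + x\right)}$)
$c{\left(v,g \right)} = g + v$
$u = \frac{9}{64}$ ($u = \left(\frac{17 + 1 - 12}{8 \left(-6 + 4\right)}\right)^{2} = \left(\frac{17 + 1 - 12}{8 \left(-2\right)}\right)^{2} = \left(\frac{1}{8} \left(- \frac{1}{2}\right) 6\right)^{2} = \left(- \frac{3}{8}\right)^{2} = \frac{9}{64} \approx 0.14063$)
$c{\left(9,0 \right)} \left(\left(-81\right) \left(-5\right)\right) + u = \left(0 + 9\right) \left(\left(-81\right) \left(-5\right)\right) + \frac{9}{64} = 9 \cdot 405 + \frac{9}{64} = 3645 + \frac{9}{64} = \frac{233289}{64}$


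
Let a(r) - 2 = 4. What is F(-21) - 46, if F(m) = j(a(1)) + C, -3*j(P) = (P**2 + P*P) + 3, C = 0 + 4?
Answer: -67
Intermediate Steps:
C = 4
a(r) = 6 (a(r) = 2 + 4 = 6)
j(P) = -1 - 2*P**2/3 (j(P) = -((P**2 + P*P) + 3)/3 = -((P**2 + P**2) + 3)/3 = -(2*P**2 + 3)/3 = -(3 + 2*P**2)/3 = -1 - 2*P**2/3)
F(m) = -21 (F(m) = (-1 - 2/3*6**2) + 4 = (-1 - 2/3*36) + 4 = (-1 - 24) + 4 = -25 + 4 = -21)
F(-21) - 46 = -21 - 46 = -67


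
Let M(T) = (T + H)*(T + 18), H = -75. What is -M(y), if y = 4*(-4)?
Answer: 182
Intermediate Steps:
y = -16
M(T) = (-75 + T)*(18 + T) (M(T) = (T - 75)*(T + 18) = (-75 + T)*(18 + T))
-M(y) = -(-1350 + (-16)² - 57*(-16)) = -(-1350 + 256 + 912) = -1*(-182) = 182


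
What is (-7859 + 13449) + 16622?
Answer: 22212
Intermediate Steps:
(-7859 + 13449) + 16622 = 5590 + 16622 = 22212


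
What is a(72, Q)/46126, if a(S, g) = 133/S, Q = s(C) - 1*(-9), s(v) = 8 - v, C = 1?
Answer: 133/3321072 ≈ 4.0047e-5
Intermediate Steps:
Q = 16 (Q = (8 - 1*1) - 1*(-9) = (8 - 1) + 9 = 7 + 9 = 16)
a(72, Q)/46126 = (133/72)/46126 = (133*(1/72))*(1/46126) = (133/72)*(1/46126) = 133/3321072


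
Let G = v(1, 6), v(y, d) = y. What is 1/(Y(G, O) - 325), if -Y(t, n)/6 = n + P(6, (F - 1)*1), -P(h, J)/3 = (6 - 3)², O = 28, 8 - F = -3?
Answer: -1/331 ≈ -0.0030211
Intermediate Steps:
F = 11 (F = 8 - 1*(-3) = 8 + 3 = 11)
G = 1
P(h, J) = -27 (P(h, J) = -3*(6 - 3)² = -3*3² = -3*9 = -27)
Y(t, n) = 162 - 6*n (Y(t, n) = -6*(n - 27) = -6*(-27 + n) = 162 - 6*n)
1/(Y(G, O) - 325) = 1/((162 - 6*28) - 325) = 1/((162 - 168) - 325) = 1/(-6 - 325) = 1/(-331) = -1/331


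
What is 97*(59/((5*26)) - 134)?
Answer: -1684017/130 ≈ -12954.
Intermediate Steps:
97*(59/((5*26)) - 134) = 97*(59/130 - 134) = 97*(-17361/130) = -1684017/130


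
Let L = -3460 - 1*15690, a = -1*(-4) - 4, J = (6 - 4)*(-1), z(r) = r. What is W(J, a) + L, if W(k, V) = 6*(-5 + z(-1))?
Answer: -19186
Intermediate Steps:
J = -2 (J = 2*(-1) = -2)
a = 0 (a = 4 - 4 = 0)
W(k, V) = -36 (W(k, V) = 6*(-5 - 1) = 6*(-6) = -36)
L = -19150 (L = -3460 - 15690 = -19150)
W(J, a) + L = -36 - 19150 = -19186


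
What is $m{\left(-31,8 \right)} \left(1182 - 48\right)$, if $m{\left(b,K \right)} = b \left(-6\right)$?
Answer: $210924$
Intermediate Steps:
$m{\left(b,K \right)} = - 6 b$
$m{\left(-31,8 \right)} \left(1182 - 48\right) = \left(-6\right) \left(-31\right) \left(1182 - 48\right) = 186 \cdot 1134 = 210924$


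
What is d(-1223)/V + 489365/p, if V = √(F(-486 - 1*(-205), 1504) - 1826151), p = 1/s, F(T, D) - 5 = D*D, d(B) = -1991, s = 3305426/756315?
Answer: 323511958898/151263 - 1991*√48430/145290 ≈ 2.1387e+6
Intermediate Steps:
s = 3305426/756315 (s = 3305426*(1/756315) = 3305426/756315 ≈ 4.3704)
F(T, D) = 5 + D² (F(T, D) = 5 + D*D = 5 + D²)
p = 756315/3305426 (p = 1/(3305426/756315) = 756315/3305426 ≈ 0.22881)
V = 3*√48430 (V = √((5 + 1504²) - 1826151) = √((5 + 2262016) - 1826151) = √(2262021 - 1826151) = √435870 = 3*√48430 ≈ 660.20)
d(-1223)/V + 489365/p = -1991*√48430/145290 + 489365/(756315/3305426) = -1991*√48430/145290 + 489365*(3305426/756315) = -1991*√48430/145290 + 323511958898/151263 = 323511958898/151263 - 1991*√48430/145290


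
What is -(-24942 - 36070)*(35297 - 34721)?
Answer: 35142912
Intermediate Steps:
-(-24942 - 36070)*(35297 - 34721) = -(-61012)*576 = -1*(-35142912) = 35142912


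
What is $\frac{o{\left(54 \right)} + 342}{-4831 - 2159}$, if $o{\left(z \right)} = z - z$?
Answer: $- \frac{57}{1165} \approx -0.048927$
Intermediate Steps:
$o{\left(z \right)} = 0$
$\frac{o{\left(54 \right)} + 342}{-4831 - 2159} = \frac{0 + 342}{-4831 - 2159} = \frac{342}{-6990} = 342 \left(- \frac{1}{6990}\right) = - \frac{57}{1165}$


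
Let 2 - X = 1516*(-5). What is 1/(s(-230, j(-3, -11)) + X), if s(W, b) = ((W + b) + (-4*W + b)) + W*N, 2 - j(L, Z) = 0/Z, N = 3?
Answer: 1/7586 ≈ 0.00013182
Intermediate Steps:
j(L, Z) = 2 (j(L, Z) = 2 - 0/Z = 2 - 1*0 = 2 + 0 = 2)
X = 7582 (X = 2 - 1516*(-5) = 2 - 1*(-7580) = 2 + 7580 = 7582)
s(W, b) = 2*b (s(W, b) = ((W + b) + (-4*W + b)) + W*3 = ((W + b) + (b - 4*W)) + 3*W = (-3*W + 2*b) + 3*W = 2*b)
1/(s(-230, j(-3, -11)) + X) = 1/(2*2 + 7582) = 1/(4 + 7582) = 1/7586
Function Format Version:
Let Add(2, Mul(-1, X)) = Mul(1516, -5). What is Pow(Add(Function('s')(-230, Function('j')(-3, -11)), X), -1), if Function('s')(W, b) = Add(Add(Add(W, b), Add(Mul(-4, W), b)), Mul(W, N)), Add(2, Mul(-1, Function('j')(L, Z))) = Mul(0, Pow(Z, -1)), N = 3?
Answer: Rational(1, 7586) ≈ 0.00013182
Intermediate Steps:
Function('j')(L, Z) = 2 (Function('j')(L, Z) = Add(2, Mul(-1, Mul(0, Pow(Z, -1)))) = Add(2, Mul(-1, 0)) = Add(2, 0) = 2)
X = 7582 (X = Add(2, Mul(-1, Mul(1516, -5))) = Add(2, Mul(-1, -7580)) = Add(2, 7580) = 7582)
Function('s')(W, b) = Mul(2, b) (Function('s')(W, b) = Add(Add(Add(W, b), Add(Mul(-4, W), b)), Mul(W, 3)) = Add(Add(Add(W, b), Add(b, Mul(-4, W))), Mul(3, W)) = Add(Add(Mul(-3, W), Mul(2, b)), Mul(3, W)) = Mul(2, b))
Pow(Add(Function('s')(-230, Function('j')(-3, -11)), X), -1) = Pow(Add(Mul(2, 2), 7582), -1) = Pow(Add(4, 7582), -1) = Pow(7586, -1) = Rational(1, 7586)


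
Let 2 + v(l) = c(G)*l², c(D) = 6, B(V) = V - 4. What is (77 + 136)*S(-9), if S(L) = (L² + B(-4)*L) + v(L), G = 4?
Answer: 135681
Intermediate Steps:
B(V) = -4 + V
v(l) = -2 + 6*l²
S(L) = -2 - 8*L + 7*L² (S(L) = (L² + (-4 - 4)*L) + (-2 + 6*L²) = (L² - 8*L) + (-2 + 6*L²) = -2 - 8*L + 7*L²)
(77 + 136)*S(-9) = (77 + 136)*(-2 - 8*(-9) + 7*(-9)²) = 213*(-2 + 72 + 7*81) = 213*(-2 + 72 + 567) = 213*637 = 135681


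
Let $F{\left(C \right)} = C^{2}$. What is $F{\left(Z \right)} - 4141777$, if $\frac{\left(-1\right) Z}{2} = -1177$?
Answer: $1399539$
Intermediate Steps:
$Z = 2354$ ($Z = \left(-2\right) \left(-1177\right) = 2354$)
$F{\left(Z \right)} - 4141777 = 2354^{2} - 4141777 = 5541316 - 4141777 = 1399539$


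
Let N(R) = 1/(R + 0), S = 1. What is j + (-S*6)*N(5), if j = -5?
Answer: -31/5 ≈ -6.2000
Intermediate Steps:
N(R) = 1/R
j + (-S*6)*N(5) = -5 + (-1*1*6)/5 = -5 - 1*6*(⅕) = -5 - 6*⅕ = -5 - 6/5 = -31/5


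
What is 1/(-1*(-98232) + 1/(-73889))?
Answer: 73889/7258264247 ≈ 1.0180e-5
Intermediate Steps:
1/(-1*(-98232) + 1/(-73889)) = 1/(98232 - 1/73889) = 1/(7258264247/73889) = 73889/7258264247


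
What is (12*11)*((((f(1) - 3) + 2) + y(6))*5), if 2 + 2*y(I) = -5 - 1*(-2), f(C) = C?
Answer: -1650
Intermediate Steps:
y(I) = -5/2 (y(I) = -1 + (-5 - 1*(-2))/2 = -1 + (-5 + 2)/2 = -1 + (½)*(-3) = -1 - 3/2 = -5/2)
(12*11)*((((f(1) - 3) + 2) + y(6))*5) = (12*11)*((((1 - 3) + 2) - 5/2)*5) = 132*(((-2 + 2) - 5/2)*5) = 132*((0 - 5/2)*5) = 132*(-5/2*5) = 132*(-25/2) = -1650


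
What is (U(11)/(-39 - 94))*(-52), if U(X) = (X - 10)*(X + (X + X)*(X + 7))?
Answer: 21164/133 ≈ 159.13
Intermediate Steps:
U(X) = (-10 + X)*(X + 2*X*(7 + X)) (U(X) = (-10 + X)*(X + (2*X)*(7 + X)) = (-10 + X)*(X + 2*X*(7 + X)))
(U(11)/(-39 - 94))*(-52) = ((11*(-150 - 5*11 + 2*11**2))/(-39 - 94))*(-52) = ((11*(-150 - 55 + 2*121))/(-133))*(-52) = -11*(-150 - 55 + 242)/133*(-52) = -11*37/133*(-52) = -1/133*407*(-52) = -407/133*(-52) = 21164/133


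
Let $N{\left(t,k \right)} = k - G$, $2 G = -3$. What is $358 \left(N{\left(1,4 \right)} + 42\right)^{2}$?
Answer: $\frac{1615475}{2} \approx 8.0774 \cdot 10^{5}$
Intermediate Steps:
$G = - \frac{3}{2}$ ($G = \frac{1}{2} \left(-3\right) = - \frac{3}{2} \approx -1.5$)
$N{\left(t,k \right)} = \frac{3}{2} + k$ ($N{\left(t,k \right)} = k - - \frac{3}{2} = k + \frac{3}{2} = \frac{3}{2} + k$)
$358 \left(N{\left(1,4 \right)} + 42\right)^{2} = 358 \left(\left(\frac{3}{2} + 4\right) + 42\right)^{2} = 358 \left(\frac{11}{2} + 42\right)^{2} = 358 \left(\frac{95}{2}\right)^{2} = 358 \cdot \frac{9025}{4} = \frac{1615475}{2}$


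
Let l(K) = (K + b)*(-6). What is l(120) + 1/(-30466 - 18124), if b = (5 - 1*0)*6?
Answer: -43731001/48590 ≈ -900.00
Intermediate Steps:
b = 30 (b = (5 + 0)*6 = 5*6 = 30)
l(K) = -180 - 6*K (l(K) = (K + 30)*(-6) = (30 + K)*(-6) = -180 - 6*K)
l(120) + 1/(-30466 - 18124) = (-180 - 6*120) + 1/(-30466 - 18124) = (-180 - 720) + 1/(-48590) = -900 - 1/48590 = -43731001/48590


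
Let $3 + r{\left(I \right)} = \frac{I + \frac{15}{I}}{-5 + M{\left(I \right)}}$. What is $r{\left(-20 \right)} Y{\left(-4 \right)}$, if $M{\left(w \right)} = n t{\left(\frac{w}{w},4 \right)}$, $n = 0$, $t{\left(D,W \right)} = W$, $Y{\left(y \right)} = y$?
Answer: $- \frac{23}{5} \approx -4.6$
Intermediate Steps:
$M{\left(w \right)} = 0$ ($M{\left(w \right)} = 0 \cdot 4 = 0$)
$r{\left(I \right)} = -3 - \frac{3}{I} - \frac{I}{5}$ ($r{\left(I \right)} = -3 + \frac{I + \frac{15}{I}}{-5 + 0} = -3 + \frac{I + \frac{15}{I}}{-5} = -3 + \left(I + \frac{15}{I}\right) \left(- \frac{1}{5}\right) = -3 - \left(\frac{3}{I} + \frac{I}{5}\right) = -3 - \frac{3}{I} - \frac{I}{5}$)
$r{\left(-20 \right)} Y{\left(-4 \right)} = \left(-3 - \frac{3}{-20} - -4\right) \left(-4\right) = \left(-3 - - \frac{3}{20} + 4\right) \left(-4\right) = \left(-3 + \frac{3}{20} + 4\right) \left(-4\right) = \frac{23}{20} \left(-4\right) = - \frac{23}{5}$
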